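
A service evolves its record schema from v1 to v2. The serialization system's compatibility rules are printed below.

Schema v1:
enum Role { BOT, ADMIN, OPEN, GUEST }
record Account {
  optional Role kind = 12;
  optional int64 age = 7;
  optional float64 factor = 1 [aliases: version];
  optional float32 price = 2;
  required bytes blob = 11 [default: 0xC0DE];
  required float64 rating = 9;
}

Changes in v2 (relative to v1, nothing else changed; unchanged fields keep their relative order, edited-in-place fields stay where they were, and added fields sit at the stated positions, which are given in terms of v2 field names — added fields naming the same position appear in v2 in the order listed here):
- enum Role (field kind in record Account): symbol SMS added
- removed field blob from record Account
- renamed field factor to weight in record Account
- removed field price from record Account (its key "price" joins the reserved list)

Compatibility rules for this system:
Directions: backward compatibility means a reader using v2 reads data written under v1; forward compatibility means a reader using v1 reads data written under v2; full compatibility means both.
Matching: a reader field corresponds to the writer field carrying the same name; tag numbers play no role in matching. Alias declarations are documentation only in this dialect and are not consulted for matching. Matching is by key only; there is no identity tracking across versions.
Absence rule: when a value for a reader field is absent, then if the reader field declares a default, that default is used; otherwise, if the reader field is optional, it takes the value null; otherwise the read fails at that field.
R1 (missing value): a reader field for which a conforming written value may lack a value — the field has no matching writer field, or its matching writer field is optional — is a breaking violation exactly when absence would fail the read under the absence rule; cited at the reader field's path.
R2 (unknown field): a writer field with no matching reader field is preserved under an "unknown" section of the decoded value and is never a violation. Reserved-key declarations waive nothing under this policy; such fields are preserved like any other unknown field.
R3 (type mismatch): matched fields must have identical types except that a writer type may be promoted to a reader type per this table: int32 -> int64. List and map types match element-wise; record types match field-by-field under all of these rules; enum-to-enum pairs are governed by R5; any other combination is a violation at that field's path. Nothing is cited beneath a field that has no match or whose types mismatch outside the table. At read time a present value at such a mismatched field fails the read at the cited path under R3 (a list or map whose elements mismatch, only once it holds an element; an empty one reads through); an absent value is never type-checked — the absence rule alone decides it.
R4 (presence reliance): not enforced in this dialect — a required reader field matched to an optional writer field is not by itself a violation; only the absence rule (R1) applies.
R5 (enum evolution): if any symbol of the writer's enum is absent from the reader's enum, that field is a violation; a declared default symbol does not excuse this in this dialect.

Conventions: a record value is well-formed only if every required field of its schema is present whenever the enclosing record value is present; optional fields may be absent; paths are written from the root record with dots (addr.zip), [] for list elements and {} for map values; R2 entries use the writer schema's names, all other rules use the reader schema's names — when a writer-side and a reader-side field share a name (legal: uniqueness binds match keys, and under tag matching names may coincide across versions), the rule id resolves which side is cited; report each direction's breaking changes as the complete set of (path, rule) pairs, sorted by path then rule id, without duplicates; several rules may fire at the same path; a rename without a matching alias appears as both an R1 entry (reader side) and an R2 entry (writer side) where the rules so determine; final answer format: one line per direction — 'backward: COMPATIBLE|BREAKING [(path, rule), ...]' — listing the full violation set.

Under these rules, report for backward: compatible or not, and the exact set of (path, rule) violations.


in Account below, arrows point writer -> reader
backward pass over Account, reader schema v2, writer schema v1:
  Role -> Role, writer optional: kind aligns to kind
  int64 -> int64, writer optional: age aligns to age
  weight has no writer counterpart
  float64 -> float64, writer required: rating aligns to rating
  writer factor: unknown to reader
  writer price: unknown to reader
  writer blob: unknown to reader
  => backward: COMPATIBLE
checking off the Account differences that do not matter here:
  enum Role (field kind in record Account): symbol SMS added -> affects forward compatibility only, which is not asked
  removed field blob from record Account -> triggers nothing under Account's printed rules — same verdict
  renamed field factor to weight in record Account -> triggers nothing under Account's printed rules — same verdict
  removed field price from record Account (its key "price" joins the reserved list) -> triggers nothing under Account's printed rules — same verdict

backward: COMPATIBLE []


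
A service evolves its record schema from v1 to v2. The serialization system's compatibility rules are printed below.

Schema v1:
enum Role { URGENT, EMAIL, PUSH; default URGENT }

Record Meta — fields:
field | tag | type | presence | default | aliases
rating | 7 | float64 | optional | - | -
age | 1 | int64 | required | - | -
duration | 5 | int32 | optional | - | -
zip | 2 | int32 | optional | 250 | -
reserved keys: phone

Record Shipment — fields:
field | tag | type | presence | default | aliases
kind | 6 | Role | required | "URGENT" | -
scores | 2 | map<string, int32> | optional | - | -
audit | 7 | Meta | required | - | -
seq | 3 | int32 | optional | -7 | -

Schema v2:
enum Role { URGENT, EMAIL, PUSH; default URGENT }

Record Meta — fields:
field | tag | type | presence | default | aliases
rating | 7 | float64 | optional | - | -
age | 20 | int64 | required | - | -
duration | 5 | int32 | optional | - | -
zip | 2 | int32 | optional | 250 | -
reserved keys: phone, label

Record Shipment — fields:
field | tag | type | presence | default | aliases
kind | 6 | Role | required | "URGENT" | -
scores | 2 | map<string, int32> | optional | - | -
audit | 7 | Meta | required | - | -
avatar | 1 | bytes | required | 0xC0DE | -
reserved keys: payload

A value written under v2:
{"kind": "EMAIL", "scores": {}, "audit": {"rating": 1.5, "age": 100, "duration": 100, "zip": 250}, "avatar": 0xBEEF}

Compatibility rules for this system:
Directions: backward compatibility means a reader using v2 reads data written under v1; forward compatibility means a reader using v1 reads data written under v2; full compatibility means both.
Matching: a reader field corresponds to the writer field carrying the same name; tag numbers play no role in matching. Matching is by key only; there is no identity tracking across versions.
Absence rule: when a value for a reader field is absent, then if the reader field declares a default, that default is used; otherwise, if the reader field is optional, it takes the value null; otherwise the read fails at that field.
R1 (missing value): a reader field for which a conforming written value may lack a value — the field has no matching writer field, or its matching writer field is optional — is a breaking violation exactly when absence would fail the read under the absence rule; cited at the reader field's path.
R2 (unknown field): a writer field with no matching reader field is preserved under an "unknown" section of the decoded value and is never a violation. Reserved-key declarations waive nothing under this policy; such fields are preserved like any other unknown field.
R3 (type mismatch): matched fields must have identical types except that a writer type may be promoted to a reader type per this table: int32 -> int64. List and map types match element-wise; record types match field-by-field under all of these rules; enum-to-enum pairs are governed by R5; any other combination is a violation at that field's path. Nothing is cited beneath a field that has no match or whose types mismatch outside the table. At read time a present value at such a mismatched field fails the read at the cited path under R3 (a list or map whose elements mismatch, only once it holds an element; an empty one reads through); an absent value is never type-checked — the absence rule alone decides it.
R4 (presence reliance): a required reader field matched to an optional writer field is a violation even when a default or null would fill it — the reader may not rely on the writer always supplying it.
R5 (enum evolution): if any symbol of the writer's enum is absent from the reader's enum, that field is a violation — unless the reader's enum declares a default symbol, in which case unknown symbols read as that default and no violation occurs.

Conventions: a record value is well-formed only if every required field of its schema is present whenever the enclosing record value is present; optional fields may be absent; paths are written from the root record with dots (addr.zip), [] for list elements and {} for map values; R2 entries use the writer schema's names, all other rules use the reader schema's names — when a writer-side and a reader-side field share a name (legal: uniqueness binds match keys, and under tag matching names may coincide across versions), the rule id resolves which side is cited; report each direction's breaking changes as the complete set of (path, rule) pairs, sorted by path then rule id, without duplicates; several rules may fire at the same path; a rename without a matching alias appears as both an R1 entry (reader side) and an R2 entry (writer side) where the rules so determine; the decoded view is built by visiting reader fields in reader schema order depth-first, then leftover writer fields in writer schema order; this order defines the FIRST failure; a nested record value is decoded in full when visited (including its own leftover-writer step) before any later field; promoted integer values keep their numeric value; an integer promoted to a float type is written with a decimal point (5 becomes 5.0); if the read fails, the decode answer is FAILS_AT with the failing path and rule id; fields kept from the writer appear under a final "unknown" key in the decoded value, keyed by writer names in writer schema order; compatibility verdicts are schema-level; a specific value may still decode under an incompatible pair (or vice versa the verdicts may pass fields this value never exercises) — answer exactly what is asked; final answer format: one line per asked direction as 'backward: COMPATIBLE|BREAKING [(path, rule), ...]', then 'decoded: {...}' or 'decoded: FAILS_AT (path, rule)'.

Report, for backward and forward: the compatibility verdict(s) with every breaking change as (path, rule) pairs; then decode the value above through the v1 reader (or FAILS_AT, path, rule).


in Shipment below, arrows point writer -> reader
checking backward for Shipment: reader v2 against writer v1:
  kind: Role -> Role, writer required; from kind
  scores: map<string, int32> -> map<string, int32>, writer optional; from scores
  audit: Meta -> Meta, writer required; from audit
  avatar: no writer-side match
  writer field seq has no reader counterpart
  audit.rating: float64 -> float64, writer optional; from audit.rating
  audit.age: int64 -> int64, writer required; from audit.age
  audit.duration: int32 -> int32, writer optional; from audit.duration
  audit.zip: int32 -> int32, writer optional; from audit.zip
  => backward verdict for Shipment: COMPATIBLE, no violations
checking forward for Shipment: reader v1 against writer v2:
  kind: Role -> Role, writer required; from kind
  scores: map<string, int32> -> map<string, int32>, writer optional; from scores
  audit: Meta -> Meta, writer required; from audit
  seq: no writer-side match
  writer field avatar has no reader counterpart
  audit.rating: float64 -> float64, writer optional; from audit.rating
  audit.age: int64 -> int64, writer required; from audit.age
  audit.duration: int32 -> int32, writer optional; from audit.duration
  audit.zip: int32 -> int32, writer optional; from audit.zip
  => forward verdict for Shipment: COMPATIBLE, no violations
decoding the Shipment value with the v1 reader:
  kind := "EMAIL"
  scores := {}
  audit.rating := 1.5
  audit.age := 100
  audit.duration := 100
  audit.zip := 250
  seq := -7 (no value, default fills)
  writer avatar: kept under "unknown"
  => decoded: {"kind": "EMAIL", "scores": {}, "audit": {"rating": 1.5, "age": 100, "duration": 100, "zip": 250}, "seq": -7, "unknown": {"avatar": 0xBEEF}}

backward: COMPATIBLE []; forward: COMPATIBLE []; decoded: {"kind": "EMAIL", "scores": {}, "audit": {"rating": 1.5, "age": 100, "duration": 100, "zip": 250}, "seq": -7, "unknown": {"avatar": 0xBEEF}}


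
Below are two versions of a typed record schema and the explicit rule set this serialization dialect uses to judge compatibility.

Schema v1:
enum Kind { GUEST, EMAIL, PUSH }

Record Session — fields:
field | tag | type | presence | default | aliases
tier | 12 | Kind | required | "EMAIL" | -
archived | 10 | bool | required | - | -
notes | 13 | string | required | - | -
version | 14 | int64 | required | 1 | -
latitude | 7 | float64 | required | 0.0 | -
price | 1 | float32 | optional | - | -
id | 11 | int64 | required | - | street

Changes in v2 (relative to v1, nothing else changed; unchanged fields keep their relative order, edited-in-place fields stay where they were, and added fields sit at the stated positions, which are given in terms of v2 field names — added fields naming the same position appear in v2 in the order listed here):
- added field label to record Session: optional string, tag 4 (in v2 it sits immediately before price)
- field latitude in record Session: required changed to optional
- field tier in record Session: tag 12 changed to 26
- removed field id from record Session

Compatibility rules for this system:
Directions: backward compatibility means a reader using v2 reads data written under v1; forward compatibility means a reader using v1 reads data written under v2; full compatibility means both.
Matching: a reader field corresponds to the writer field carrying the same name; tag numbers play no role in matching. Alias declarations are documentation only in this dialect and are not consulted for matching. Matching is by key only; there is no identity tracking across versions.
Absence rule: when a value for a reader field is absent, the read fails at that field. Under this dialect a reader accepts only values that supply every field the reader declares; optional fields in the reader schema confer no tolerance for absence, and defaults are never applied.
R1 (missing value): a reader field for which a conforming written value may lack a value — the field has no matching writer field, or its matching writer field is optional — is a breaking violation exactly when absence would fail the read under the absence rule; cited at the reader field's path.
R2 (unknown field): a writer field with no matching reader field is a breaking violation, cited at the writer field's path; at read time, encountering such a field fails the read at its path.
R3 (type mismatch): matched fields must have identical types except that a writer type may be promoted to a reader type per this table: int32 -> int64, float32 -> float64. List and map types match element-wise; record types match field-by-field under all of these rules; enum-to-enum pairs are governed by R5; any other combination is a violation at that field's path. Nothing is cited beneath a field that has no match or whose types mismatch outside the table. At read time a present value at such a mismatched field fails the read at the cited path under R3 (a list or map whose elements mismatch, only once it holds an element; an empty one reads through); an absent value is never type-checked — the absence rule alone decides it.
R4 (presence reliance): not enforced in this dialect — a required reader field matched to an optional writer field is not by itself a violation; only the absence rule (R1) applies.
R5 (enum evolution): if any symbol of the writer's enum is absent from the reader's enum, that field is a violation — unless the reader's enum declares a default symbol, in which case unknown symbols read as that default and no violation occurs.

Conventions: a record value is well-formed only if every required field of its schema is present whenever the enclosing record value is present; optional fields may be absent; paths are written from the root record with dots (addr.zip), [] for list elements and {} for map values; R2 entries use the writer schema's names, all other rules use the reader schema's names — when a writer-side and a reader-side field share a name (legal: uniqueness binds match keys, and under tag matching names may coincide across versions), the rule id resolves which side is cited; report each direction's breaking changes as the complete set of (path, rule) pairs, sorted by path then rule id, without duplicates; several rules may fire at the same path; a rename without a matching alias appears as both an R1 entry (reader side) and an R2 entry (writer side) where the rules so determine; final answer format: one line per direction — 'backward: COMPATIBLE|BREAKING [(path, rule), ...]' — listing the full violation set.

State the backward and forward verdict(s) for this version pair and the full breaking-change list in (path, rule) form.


backward: BREAKING [(id, R2), (label, R1), (price, R1)]; forward: BREAKING [(id, R1), (label, R2), (latitude, R1), (price, R1)]

arrows below run writer -> reader for Session
backward pass over Session, reader schema v2, writer schema v1:
  Kind -> Kind, writer required: tier aligns to tier
  bool -> bool, writer required: archived aligns to archived
  string -> string, writer required: notes aligns to notes
  int64 -> int64, writer required: version aligns to version
  float64 -> float64, writer required: latitude aligns to latitude
  label has no writer counterpart
  float32 -> float32, writer optional: price aligns to price
  writer id: unknown to reader
  rule R2 violated at id
  rule R1 violated at label
  rule R1 violated at price
  => backward: BREAKING (3)
forward pass over Session, reader schema v1, writer schema v2:
  Kind -> Kind, writer required: tier aligns to tier
  bool -> bool, writer required: archived aligns to archived
  string -> string, writer required: notes aligns to notes
  int64 -> int64, writer required: version aligns to version
  float64 -> float64, writer optional: latitude aligns to latitude
  float32 -> float32, writer optional: price aligns to price
  id has no writer counterpart
  writer label: unknown to reader
  rule R1 violated at id
  rule R2 violated at label
  rule R1 violated at latitude
  rule R1 violated at price
  => forward: BREAKING (4)


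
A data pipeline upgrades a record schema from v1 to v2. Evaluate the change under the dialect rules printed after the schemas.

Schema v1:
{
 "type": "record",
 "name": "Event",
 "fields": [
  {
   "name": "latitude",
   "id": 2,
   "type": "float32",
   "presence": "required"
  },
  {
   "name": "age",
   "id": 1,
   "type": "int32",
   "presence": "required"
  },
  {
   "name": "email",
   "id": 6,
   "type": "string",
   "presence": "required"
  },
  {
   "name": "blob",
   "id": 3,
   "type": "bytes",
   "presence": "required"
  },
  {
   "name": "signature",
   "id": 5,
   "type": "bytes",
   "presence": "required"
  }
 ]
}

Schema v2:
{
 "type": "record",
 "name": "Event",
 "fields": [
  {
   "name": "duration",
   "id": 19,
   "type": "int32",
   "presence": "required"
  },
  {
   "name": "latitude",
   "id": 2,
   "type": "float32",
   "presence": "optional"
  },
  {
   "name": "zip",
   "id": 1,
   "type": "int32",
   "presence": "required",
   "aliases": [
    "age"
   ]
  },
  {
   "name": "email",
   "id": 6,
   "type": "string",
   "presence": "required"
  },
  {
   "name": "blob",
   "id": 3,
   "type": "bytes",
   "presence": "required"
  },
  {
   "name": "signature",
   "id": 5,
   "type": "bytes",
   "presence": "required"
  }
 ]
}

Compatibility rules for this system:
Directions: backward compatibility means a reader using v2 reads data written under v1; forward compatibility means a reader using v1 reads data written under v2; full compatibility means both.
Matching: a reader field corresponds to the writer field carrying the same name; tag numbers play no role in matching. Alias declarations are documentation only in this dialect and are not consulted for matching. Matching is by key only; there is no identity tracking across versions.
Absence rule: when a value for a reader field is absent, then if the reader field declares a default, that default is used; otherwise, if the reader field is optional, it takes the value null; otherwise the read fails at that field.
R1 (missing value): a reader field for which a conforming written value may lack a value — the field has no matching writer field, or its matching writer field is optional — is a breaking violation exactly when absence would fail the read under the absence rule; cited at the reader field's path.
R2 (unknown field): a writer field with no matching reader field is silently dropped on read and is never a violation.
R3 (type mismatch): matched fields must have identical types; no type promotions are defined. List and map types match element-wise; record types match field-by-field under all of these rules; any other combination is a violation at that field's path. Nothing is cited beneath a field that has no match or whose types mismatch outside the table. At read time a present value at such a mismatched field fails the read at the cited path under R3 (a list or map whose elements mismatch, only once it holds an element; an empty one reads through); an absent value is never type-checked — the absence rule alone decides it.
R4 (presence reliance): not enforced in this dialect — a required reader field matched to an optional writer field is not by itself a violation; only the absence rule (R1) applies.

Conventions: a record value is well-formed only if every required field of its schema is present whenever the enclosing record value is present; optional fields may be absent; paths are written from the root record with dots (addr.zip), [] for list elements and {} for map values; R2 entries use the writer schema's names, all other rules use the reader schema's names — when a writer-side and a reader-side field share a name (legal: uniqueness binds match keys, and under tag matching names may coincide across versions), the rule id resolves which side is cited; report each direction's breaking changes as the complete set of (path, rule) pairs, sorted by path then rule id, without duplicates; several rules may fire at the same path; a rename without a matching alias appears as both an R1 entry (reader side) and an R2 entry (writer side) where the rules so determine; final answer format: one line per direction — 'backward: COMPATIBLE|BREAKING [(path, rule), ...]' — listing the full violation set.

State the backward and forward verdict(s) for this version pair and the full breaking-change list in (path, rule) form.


backward: BREAKING [(duration, R1), (zip, R1)]; forward: BREAKING [(age, R1), (latitude, R1)]

in Event below, arrows point writer -> reader
checking backward for Event: reader v2 against writer v1:
  duration: no writer-side match
  writer required, float32 -> float32: reader latitude maps from writer latitude
  zip: no writer-side match
  writer required, string -> string: reader email maps from writer email
  writer required, bytes -> bytes: reader blob maps from writer blob
  writer required, bytes -> bytes: reader signature maps from writer signature
  age (writer side), unknown to reader
  rule R1 violated at duration
  rule R1 violated at zip
  backward on Event therefore BREAKING (2)
checking forward for Event: reader v1 against writer v2:
  writer optional, float32 -> float32: reader latitude maps from writer latitude
  age: no writer-side match
  writer required, string -> string: reader email maps from writer email
  writer required, bytes -> bytes: reader blob maps from writer blob
  writer required, bytes -> bytes: reader signature maps from writer signature
  duration (writer side), unknown to reader
  zip (writer side), unknown to reader
  rule R1 violated at age
  rule R1 violated at latitude
  forward on Event therefore BREAKING (2)


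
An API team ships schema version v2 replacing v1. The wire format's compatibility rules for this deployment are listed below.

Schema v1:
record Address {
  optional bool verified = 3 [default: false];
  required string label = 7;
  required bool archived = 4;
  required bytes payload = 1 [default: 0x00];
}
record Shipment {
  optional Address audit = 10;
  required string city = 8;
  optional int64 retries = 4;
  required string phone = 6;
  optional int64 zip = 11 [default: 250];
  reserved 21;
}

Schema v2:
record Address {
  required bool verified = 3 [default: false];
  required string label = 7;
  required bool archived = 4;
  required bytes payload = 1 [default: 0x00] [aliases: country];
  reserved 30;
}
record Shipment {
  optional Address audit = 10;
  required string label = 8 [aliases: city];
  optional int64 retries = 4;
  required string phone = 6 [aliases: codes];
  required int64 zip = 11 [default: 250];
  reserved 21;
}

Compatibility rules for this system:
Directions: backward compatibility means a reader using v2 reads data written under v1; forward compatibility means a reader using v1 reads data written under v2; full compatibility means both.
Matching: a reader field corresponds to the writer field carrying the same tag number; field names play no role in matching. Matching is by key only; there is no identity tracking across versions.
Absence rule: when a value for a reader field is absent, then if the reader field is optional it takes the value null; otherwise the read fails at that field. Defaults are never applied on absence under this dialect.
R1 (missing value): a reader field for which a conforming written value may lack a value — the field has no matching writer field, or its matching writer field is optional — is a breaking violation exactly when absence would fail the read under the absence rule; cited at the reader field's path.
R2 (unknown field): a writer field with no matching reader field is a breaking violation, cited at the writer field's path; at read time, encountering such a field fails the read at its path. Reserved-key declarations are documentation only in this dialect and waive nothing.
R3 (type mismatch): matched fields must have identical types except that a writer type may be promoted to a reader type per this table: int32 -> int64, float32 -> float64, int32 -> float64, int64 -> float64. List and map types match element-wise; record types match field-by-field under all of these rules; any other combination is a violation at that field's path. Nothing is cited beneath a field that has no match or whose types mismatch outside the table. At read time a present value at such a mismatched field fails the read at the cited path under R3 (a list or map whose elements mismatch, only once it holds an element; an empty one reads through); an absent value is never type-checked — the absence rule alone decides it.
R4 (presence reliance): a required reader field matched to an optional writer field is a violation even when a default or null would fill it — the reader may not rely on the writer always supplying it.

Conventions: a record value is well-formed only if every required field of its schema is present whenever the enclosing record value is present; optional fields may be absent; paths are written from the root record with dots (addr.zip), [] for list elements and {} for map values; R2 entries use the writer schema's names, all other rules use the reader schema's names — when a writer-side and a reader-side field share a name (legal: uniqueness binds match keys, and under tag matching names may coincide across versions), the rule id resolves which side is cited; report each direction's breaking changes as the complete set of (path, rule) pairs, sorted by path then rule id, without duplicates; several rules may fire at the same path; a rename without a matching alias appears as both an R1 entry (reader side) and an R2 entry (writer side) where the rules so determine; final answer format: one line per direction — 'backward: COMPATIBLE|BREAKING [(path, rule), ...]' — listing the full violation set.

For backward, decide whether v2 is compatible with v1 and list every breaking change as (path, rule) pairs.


in Shipment below, arrows point writer -> reader
checking backward for Shipment: reader v2 against writer v1:
  writer optional, Address -> Address: reader audit maps from writer audit
  writer required, string -> string: reader label maps from writer city
  writer optional, int64 -> int64: reader retries maps from writer retries
  writer required, string -> string: reader phone maps from writer phone
  writer optional, int64 -> int64: reader zip maps from writer zip
  writer optional, bool -> bool: reader audit.verified maps from writer audit.verified
  writer required, string -> string: reader audit.label maps from writer audit.label
  writer required, bool -> bool: reader audit.archived maps from writer audit.archived
  writer required, bytes -> bytes: reader audit.payload maps from writer audit.payload
  R1 fires at audit.verified
  R4 fires at audit.verified
  R1 fires at zip
  R4 fires at zip
  => backward verdict for Shipment: BREAKING, 4 violation(s)
checking off the Shipment differences that do not matter here:
  renamed field city to label in record Shipment (alias city declared on the renamed field) -> triggers nothing under Shipment's printed rules — same verdict

backward: BREAKING [(audit.verified, R1), (audit.verified, R4), (zip, R1), (zip, R4)]


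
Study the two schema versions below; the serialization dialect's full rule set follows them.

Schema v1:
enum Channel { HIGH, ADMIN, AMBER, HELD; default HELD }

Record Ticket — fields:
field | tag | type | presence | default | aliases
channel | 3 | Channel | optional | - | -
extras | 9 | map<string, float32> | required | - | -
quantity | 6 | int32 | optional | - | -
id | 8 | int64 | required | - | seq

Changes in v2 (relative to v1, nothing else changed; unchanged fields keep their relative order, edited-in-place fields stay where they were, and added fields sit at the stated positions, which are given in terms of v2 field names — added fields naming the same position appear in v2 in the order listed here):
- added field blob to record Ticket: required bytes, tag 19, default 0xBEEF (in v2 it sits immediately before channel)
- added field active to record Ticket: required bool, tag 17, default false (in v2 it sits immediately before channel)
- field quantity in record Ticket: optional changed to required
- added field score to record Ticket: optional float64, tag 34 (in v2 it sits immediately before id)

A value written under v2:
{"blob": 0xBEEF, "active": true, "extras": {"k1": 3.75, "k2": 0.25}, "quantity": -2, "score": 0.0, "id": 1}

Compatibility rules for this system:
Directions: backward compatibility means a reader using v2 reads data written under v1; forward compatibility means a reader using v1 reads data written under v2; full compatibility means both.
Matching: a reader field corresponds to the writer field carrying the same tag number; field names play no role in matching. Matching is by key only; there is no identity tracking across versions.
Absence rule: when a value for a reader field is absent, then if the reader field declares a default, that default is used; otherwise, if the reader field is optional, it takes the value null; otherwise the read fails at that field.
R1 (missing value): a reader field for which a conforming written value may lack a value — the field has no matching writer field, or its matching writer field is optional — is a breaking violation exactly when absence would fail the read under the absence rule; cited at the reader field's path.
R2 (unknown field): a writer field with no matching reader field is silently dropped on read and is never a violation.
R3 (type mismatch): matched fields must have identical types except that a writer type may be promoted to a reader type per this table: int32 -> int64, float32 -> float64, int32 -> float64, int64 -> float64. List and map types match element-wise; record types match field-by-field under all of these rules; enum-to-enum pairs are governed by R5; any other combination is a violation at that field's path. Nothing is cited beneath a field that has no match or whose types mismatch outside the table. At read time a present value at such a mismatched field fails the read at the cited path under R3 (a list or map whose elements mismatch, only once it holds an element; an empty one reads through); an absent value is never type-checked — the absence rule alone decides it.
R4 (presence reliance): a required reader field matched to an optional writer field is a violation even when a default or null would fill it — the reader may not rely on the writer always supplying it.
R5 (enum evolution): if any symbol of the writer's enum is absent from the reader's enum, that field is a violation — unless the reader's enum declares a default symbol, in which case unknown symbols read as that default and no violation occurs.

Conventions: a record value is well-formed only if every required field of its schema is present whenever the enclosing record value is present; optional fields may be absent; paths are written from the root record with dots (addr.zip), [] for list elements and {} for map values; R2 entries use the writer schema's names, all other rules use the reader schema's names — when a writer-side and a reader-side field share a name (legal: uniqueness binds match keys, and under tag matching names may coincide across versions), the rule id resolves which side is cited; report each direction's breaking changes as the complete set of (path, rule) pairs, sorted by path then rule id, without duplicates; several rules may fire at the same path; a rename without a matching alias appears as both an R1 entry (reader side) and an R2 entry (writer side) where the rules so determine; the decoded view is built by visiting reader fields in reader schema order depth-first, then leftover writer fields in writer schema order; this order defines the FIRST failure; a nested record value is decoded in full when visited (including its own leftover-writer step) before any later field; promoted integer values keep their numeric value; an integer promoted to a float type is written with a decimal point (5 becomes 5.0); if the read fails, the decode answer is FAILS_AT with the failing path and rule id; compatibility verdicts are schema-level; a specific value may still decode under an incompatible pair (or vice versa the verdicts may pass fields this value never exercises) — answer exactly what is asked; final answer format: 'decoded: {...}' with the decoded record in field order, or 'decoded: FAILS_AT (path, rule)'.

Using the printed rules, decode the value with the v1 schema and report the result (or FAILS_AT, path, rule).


decoded: {"channel": null, "extras": {"k1": 3.75, "k2": 0.25}, "quantity": -2, "id": 1}

arrows below run writer -> reader for Ticket
decoding the Ticket value with the v1 reader:
  channel := null (not supplied -> null)
  extras := {"k1": 3.75, "k2": 0.25}
  quantity := -2
  id := 1
  writer blob: unmatched, discarded
  writer active: unmatched, discarded
  writer score: unmatched, discarded
  => decoded: {"channel": null, "extras": {"k1": 3.75, "k2": 0.25}, "quantity": -2, "id": 1}
checking off the Ticket differences that do not matter here:
  added field score to record Ticket: optional float64, tag 34 (in v2 it sits immediately before id) -> triggers nothing under the printed rules; the Ticket answer is the same either way
  added field blob to record Ticket: required bytes, tag 19, default 0xBEEF (in v2 it sits immediately before channel) -> triggers nothing under the printed rules; the Ticket answer is the same either way
  field quantity in record Ticket: optional changed to required -> shifts the Ticket verdicts, not this decode
  added field active to record Ticket: required bool, tag 17, default false (in v2 it sits immediately before channel) -> triggers nothing under the printed rules; the Ticket answer is the same either way


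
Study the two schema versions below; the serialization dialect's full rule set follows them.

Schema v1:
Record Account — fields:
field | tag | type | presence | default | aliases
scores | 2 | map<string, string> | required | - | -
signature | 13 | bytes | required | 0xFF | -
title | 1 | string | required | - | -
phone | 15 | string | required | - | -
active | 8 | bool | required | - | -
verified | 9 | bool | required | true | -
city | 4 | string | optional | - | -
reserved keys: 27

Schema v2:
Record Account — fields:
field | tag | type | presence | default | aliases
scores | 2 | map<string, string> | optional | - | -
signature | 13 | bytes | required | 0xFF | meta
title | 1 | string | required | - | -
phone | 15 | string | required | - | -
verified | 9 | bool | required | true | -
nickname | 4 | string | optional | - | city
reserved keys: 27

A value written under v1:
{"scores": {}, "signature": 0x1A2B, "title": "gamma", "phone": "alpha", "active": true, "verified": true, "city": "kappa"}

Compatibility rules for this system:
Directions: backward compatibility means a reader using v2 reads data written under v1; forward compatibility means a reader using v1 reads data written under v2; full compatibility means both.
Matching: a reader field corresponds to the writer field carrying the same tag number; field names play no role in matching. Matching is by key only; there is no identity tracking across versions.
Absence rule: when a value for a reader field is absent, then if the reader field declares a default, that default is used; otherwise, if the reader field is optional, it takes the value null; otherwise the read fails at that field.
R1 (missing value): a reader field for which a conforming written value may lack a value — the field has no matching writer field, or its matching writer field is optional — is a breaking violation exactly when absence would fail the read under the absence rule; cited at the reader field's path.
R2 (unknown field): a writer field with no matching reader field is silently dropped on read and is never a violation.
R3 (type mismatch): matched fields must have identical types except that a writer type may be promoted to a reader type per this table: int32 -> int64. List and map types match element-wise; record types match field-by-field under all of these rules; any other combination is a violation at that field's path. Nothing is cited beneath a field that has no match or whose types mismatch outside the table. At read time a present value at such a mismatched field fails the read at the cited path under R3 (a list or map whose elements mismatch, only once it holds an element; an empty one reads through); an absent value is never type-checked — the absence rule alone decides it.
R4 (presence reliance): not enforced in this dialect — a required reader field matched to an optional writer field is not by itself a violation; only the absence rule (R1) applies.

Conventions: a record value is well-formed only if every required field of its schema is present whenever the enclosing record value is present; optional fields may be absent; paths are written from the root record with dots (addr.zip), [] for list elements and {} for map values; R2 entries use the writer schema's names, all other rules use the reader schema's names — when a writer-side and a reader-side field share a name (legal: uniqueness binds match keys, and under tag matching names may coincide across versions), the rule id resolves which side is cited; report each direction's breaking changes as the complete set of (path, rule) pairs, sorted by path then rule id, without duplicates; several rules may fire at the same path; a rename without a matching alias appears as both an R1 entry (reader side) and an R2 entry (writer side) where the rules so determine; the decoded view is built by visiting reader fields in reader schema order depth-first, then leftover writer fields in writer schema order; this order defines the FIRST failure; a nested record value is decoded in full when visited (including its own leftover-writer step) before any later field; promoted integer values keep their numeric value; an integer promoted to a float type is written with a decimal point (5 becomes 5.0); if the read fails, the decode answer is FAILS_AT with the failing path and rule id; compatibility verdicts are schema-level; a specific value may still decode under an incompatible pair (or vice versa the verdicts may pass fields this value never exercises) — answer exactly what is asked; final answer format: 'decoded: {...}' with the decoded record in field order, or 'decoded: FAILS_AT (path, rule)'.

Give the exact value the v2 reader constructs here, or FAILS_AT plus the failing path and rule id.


the writer's type comes first in each Account pair
migrating the Account value to v2:
  scores := {}
  signature := 0x1A2B
  title := "gamma"
  phone := "alpha"
  verified := true
  nickname := "kappa" (from writer city)
  writer active: unknown -> dropped
  => decoded: {"scores": {}, "signature": 0x1A2B, "title": "gamma", "phone": "alpha", "verified": true, "nickname": "kappa"}
ruling out the remaining Account differences:
  field scores in record Account: required changed to optional -> matters for Account compatibility verdicts, not for this value's decode

decoded: {"scores": {}, "signature": 0x1A2B, "title": "gamma", "phone": "alpha", "verified": true, "nickname": "kappa"}
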